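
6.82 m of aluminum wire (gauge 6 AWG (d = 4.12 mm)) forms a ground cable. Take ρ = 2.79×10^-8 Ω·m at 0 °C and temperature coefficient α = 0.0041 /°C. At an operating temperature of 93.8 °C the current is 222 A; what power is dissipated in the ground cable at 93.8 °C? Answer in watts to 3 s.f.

974 W

A = π(4.12/2 mm)² = π(2.0600e-03 m)² = 1.333e-05 m²
R₍0₎ = ρL/A = (2.79×10^-8)(6.82)/(1.333e-05) = 0.01427 Ω
R₍93.8₎ = R₍0₎(1 + αΔT) = 0.01427 × (1 + 0.0041×93.8) = 0.01976 Ω
P = I²R = (222)² × 0.01976 = 974 W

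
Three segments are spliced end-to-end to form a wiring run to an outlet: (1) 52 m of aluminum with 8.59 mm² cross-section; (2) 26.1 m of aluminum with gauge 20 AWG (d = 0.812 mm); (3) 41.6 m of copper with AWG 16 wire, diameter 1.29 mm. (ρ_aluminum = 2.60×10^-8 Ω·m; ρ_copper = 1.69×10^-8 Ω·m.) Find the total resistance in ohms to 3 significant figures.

2.01 Ω

Seg 1: A = 8.59 mm² = 8.590e-06 m²
R_1 = (2.60×10^-8)(52)/(8.590e-06) = 0.1574 Ω
Seg 2: A = π(0.812/2 mm)² = π(4.0600e-04 m)² = 5.178e-07 m²
R_2 = (2.60×10^-8)(26.1)/(5.178e-07) = 1.31 Ω
Seg 3: A = π(1.29/2 mm)² = π(6.4500e-04 m)² = 1.307e-06 m²
R_3 = (1.69×10^-8)(41.6)/(1.307e-06) = 0.5379 Ω
R_total = R_1 + R_2 + R_3 = 2.01 Ω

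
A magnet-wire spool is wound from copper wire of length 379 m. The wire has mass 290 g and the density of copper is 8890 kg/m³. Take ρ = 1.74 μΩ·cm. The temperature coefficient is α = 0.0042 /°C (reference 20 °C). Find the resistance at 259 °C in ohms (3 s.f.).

154 Ω

ρ = 1.74 μΩ·cm = 1.74×10^-8 Ω·m
A = m/(density·L) = 0.29/(8890×379) = 8.6071e-08 m²
R = ρL/A = (1.74×10^-8)(379)/(8.6071e-08) = 76.62 Ω
R(259 °C) = 76.62 × (1 + 0.0042×239) = 154 Ω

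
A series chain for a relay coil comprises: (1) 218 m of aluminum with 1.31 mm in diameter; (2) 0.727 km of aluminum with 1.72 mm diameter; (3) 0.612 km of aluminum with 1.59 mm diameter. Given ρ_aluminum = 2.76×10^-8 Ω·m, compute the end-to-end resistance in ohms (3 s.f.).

21.6 Ω

Seg 1: A = π(d/2)² = π(6.5500e-04 m)² = 1.348e-06 m²
R_1 = (2.76×10^-8)(218)/(1.348e-06) = 4.464 Ω
Seg 2: A = π(d/2)² = π(8.6000e-04 m)² = 2.324e-06 m²
R_2 = (2.76×10^-8)(727)/(2.324e-06) = 8.636 Ω
Seg 3: A = π(d/2)² = π(7.9500e-04 m)² = 1.986e-06 m²
R_3 = (2.76×10^-8)(612)/(1.986e-06) = 8.507 Ω
R_total = R_1 + R_2 + R_3 = 21.6 Ω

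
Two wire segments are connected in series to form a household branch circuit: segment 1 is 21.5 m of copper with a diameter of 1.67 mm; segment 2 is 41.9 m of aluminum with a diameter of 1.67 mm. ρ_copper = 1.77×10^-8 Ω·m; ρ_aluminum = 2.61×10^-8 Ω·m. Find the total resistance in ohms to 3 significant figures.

Segment 1: A = π(d/2)² = π(8.3500e-04 m)² = 2.190e-06 m²
R₁ = ρL/A = (1.77×10^-8)(21.5)/(2.190e-06) = 0.1737 Ω
R₂ = (2.61×10^-8)(41.9)/(2.190e-06) = 0.4993 Ω
R = R₁ + R₂ = 0.673 Ω

0.673 Ω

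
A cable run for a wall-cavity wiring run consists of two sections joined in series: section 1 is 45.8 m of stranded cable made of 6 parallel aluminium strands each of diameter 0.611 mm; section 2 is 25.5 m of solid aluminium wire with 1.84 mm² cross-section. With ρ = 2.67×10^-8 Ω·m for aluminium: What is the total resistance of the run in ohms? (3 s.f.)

Section 1: A_strand = π(3.0550e-04)² = 2.932e-07 m²; R₁ = ρL/(N·A_s) = (2.67×10^-8)(45.8)/(6×2.932e-07) = 0.6951 Ω
Section 2: A = 1.84 mm² = 1.840e-06 m²
R₂ = (2.67×10^-8)(25.5)/(1.840e-06) = 0.37 Ω
R = R₁ + R₂ = 1.07 Ω

1.07 Ω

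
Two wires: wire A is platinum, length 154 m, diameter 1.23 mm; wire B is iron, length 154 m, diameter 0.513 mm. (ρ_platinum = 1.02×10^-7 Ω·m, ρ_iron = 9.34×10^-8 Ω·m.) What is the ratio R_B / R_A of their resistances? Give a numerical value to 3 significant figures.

R ∝ ρL/d², so R_B/R_A = (ρ_B/ρ_A) × (d_A/d_B)²
= (9.34×10^-8/1.02×10^-7) × (1.23/0.513)² = 5.26

5.26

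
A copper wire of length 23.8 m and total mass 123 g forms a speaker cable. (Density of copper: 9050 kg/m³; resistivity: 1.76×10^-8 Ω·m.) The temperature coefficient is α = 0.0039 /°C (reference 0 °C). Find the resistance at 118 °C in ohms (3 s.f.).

A = m/(density·L) = 0.123/(9050×23.8) = 5.7106e-07 m²
R = ρL/A = (1.76×10^-8)(23.8)/(5.7106e-07) = 0.7335 Ω
R(118 °C) = 0.7335 × (1 + 0.0039×118) = 1.07 Ω

1.07 Ω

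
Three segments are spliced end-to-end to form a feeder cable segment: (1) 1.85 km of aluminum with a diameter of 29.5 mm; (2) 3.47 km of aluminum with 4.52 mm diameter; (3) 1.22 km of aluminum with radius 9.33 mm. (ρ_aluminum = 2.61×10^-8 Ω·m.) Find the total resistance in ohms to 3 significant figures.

5.83 Ω

Seg 1: A = π(d/2)² = π(1.4750e-02 m)² = 6.835e-04 m²
R_1 = (2.61×10^-8)(1850)/(6.835e-04) = 0.07064 Ω
Seg 2: A = π(d/2)² = π(2.2600e-03 m)² = 1.605e-05 m²
R_2 = (2.61×10^-8)(3470)/(1.605e-05) = 5.644 Ω
Seg 3: A = πr² = π(9.3300e-03 m)² = 2.735e-04 m²
R_3 = (2.61×10^-8)(1220)/(2.735e-04) = 0.1164 Ω
R_total = R_1 + R_2 + R_3 = 5.83 Ω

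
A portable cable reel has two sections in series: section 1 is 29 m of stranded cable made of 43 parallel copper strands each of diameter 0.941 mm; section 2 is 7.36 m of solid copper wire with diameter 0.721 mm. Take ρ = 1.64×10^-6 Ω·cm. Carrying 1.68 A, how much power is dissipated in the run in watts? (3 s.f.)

0.879 W

ρ = 1.64×10^-6 Ω·cm = 1.64×10^-8 Ω·m
Section 1: A_strand = π(4.7050e-04)² = 6.955e-07 m²; R₁ = ρL/(N·A_s) = (1.64×10^-8)(29)/(43×6.955e-07) = 0.0159 Ω
Section 2: A = π(d/2)² = π(3.6050e-04 m)² = 4.083e-07 m²
R₂ = (1.64×10^-8)(7.36)/(4.083e-07) = 0.2956 Ω
R = R₁ + R₂ = 0.3115 Ω
P = I²R = (1.68)² × 0.3115 = 0.879 W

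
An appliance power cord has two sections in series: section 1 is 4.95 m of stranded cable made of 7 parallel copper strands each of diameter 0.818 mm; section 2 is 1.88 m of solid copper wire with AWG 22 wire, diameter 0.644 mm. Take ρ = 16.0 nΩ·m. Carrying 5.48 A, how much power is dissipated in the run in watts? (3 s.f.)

ρ = 16.0 nΩ·m = 1.60×10^-8 Ω·m
Section 1: A_strand = π(4.0900e-04)² = 5.255e-07 m²; R₁ = ρL/(N·A_s) = (1.60×10^-8)(4.95)/(7×5.255e-07) = 0.02153 Ω
Section 2: A = π(0.644/2 mm)² = π(3.2200e-04 m)² = 3.257e-07 m²
R₂ = (1.60×10^-8)(1.88)/(3.257e-07) = 0.09235 Ω
R = R₁ + R₂ = 0.1139 Ω
P = I²R = (5.48)² × 0.1139 = 3.42 W

3.42 W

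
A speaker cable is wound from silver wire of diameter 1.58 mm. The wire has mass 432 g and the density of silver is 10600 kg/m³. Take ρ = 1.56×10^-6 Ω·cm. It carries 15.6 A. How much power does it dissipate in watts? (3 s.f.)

ρ = 1.56×10^-6 Ω·cm = 1.56×10^-8 Ω·m
A = π(d/2)² = π(7.9000e-04 m)² = 1.9607e-06 m²
L = m/(density·A) = 0.432/(10600×1.9607e-06) = 20.79 m
R = ρL/A = (1.56×10^-8)(20.79)/(1.9607e-06) = 0.1654 Ω
P = I²R = (15.6)² × 0.1654 = 40.2 W

40.2 W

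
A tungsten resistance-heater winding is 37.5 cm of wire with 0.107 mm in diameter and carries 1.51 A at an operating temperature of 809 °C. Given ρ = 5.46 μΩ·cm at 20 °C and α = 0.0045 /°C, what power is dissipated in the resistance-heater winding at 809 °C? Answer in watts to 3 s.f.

ρ = 5.46 μΩ·cm = 5.46×10^-8 Ω·m
A = π(d/2)² = π(5.3500e-05 m)² = 8.992e-09 m²
R₍20₎ = ρL/A = (5.46×10^-8)(0.375)/(8.992e-09) = 2.277 Ω
R₍809₎ = R₍20₎(1 + αΔT) = 2.277 × (1 + 0.0045×789) = 10.36 Ω
P = I²R = (1.51)² × 10.36 = 23.6 W

23.6 W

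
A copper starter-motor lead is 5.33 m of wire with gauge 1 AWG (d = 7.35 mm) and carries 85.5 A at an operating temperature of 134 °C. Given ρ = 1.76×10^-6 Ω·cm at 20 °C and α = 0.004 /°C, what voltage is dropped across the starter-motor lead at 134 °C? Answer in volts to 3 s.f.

0.275 V

ρ = 1.76×10^-6 Ω·cm = 1.76×10^-8 Ω·m
A = π(7.35/2 mm)² = π(3.6750e-03 m)² = 4.243e-05 m²
R₍20₎ = ρL/A = (1.76×10^-8)(5.33)/(4.243e-05) = 0.002211 Ω
R₍134₎ = R₍20₎(1 + αΔT) = 0.002211 × (1 + 0.004×114) = 0.003219 Ω
V = IR = 85.5 × 0.003219 = 0.275 V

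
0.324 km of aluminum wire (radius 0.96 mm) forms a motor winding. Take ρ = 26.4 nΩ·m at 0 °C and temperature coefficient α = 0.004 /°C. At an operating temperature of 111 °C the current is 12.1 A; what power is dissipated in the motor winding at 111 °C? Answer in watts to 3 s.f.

ρ = 26.4 nΩ·m = 2.64×10^-8 Ω·m
A = πr² = π(9.6000e-04 m)² = 2.895e-06 m²
R₍0₎ = ρL/A = (2.64×10^-8)(324)/(2.895e-06) = 2.954 Ω
R₍111₎ = R₍0₎(1 + αΔT) = 2.954 × (1 + 0.004×111) = 4.266 Ω
P = I²R = (12.1)² × 4.266 = 625 W

625 W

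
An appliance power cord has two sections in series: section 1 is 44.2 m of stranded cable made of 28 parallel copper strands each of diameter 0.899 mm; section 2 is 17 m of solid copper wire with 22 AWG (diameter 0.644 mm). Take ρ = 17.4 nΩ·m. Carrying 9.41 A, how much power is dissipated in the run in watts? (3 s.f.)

ρ = 17.4 nΩ·m = 1.74×10^-8 Ω·m
Section 1: A_strand = π(4.4950e-04)² = 6.348e-07 m²; R₁ = ρL/(N·A_s) = (1.74×10^-8)(44.2)/(28×6.348e-07) = 0.04327 Ω
Section 2: A = π(0.644/2 mm)² = π(3.2200e-04 m)² = 3.257e-07 m²
R₂ = (1.74×10^-8)(17)/(3.257e-07) = 0.9081 Ω
R = R₁ + R₂ = 0.9514 Ω
P = I²R = (9.41)² × 0.9514 = 84.2 W

84.2 W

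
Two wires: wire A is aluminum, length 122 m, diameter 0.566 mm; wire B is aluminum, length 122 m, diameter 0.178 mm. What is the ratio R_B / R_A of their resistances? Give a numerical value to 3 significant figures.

R ∝ ρL/d², so R_B/R_A = (d_A/d_B)²
= (0.566/0.178)² = 10.1

10.1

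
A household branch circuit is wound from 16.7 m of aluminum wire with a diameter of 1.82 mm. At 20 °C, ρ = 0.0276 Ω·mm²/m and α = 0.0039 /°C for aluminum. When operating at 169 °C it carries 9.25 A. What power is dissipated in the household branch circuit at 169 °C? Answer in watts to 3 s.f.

24.0 W

ρ = 0.0276 Ω·mm²/m = 2.76×10^-8 Ω·m
A = π(d/2)² = π(9.1000e-04 m)² = 2.602e-06 m²
R₍20₎ = ρL/A = (2.76×10^-8)(16.7)/(2.602e-06) = 0.1772 Ω
R₍169₎ = R₍20₎(1 + αΔT) = 0.1772 × (1 + 0.0039×149) = 0.2801 Ω
P = I²R = (9.25)² × 0.2801 = 24.0 W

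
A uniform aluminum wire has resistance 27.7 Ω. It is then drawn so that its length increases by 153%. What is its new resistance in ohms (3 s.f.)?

177 Ω

k = 1 + 153/100 = 2.53; volume constant ⇒ A' = A/k, so R' = k²R.
R' = 6.401 × 27.7 = 177 Ω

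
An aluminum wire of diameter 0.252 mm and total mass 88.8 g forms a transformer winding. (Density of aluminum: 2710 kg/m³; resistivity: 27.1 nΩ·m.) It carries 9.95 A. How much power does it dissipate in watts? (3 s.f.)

ρ = 27.1 nΩ·m = 2.71×10^-8 Ω·m
A = π(d/2)² = π(1.2600e-04 m)² = 4.9876e-08 m²
L = m/(density·A) = 0.0888/(2710×4.9876e-08) = 657 m
R = ρL/A = (2.71×10^-8)(657)/(4.9876e-08) = 357 Ω
P = I²R = (9.95)² × 357 = 35300 W

35300 W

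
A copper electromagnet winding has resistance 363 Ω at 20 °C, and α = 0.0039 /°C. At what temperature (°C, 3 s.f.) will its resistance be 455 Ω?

R = R₀(1 + α(T − T₀)) ⇒ T = T₀ + (R/R₀ − 1)/α
T = 20 + (455/363 − 1)/0.0039 = 20 + (0.2534)/0.0039 = 85.0 °C

85.0 °C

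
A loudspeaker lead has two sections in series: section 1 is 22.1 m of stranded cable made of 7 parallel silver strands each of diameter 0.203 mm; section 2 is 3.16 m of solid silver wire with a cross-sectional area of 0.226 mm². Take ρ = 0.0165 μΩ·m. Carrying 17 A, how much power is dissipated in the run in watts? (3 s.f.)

ρ = 0.0165 μΩ·m = 1.65×10^-8 Ω·m
Section 1: A_strand = π(1.0150e-04)² = 3.237e-08 m²; R₁ = ρL/(N·A_s) = (1.65×10^-8)(22.1)/(7×3.237e-08) = 1.61 Ω
Section 2: A = 0.226 mm² = 2.260e-07 m²
R₂ = (1.65×10^-8)(3.16)/(2.260e-07) = 0.2307 Ω
R = R₁ + R₂ = 1.84 Ω
P = I²R = (17)² × 1.84 = 532 W

532 W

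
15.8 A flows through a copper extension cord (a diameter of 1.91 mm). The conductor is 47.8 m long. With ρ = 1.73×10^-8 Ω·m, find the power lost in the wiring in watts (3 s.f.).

A = π(d/2)² = π(9.5500e-04 m)² = 2.865e-06 m²
R = ρL/A = (1.73×10^-8)(47.8)/(2.865e-06) = 0.2886 Ω
P = I²R = (15.8)² × 0.2886 = 72.0 W

72.0 W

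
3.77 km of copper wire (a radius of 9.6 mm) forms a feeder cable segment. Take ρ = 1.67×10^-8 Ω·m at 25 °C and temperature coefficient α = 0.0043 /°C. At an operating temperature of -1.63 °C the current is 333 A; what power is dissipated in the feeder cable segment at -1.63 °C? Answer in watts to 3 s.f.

21400 W

A = πr² = π(9.6000e-03 m)² = 2.895e-04 m²
R₍25₎ = ρL/A = (1.67×10^-8)(3770)/(2.895e-04) = 0.2175 Ω
R₍-1.63₎ = R₍25₎(1 + αΔT) = 0.2175 × (1 + 0.0043×-26.6) = 0.1926 Ω
P = I²R = (333)² × 0.1926 = 21400 W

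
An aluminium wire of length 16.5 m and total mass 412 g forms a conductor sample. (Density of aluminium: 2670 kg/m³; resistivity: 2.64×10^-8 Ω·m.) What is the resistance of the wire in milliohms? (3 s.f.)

A = m/(density·L) = 0.412/(2670×16.5) = 9.3519e-06 m²
R = ρL/A = (2.64×10^-8)(16.5)/(9.3519e-06) = 46.6 mΩ

46.6 mΩ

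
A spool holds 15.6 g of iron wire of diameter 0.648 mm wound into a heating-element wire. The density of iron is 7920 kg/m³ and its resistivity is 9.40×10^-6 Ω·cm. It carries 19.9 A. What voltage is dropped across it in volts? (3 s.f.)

ρ = 9.40×10^-6 Ω·cm = 9.40×10^-8 Ω·m
A = π(d/2)² = π(3.2400e-04 m)² = 3.2979e-07 m²
L = m/(density·A) = 0.0156/(7920×3.2979e-07) = 5.973 m
R = ρL/A = (9.40×10^-8)(5.973)/(3.2979e-07) = 1.702 Ω
V = IR = 19.9 × 1.702 = 33.9 V

33.9 V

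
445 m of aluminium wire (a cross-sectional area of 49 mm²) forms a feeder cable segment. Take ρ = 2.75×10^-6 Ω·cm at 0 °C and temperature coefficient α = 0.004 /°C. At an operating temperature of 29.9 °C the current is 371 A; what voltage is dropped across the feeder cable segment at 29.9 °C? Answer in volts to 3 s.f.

ρ = 2.75×10^-6 Ω·cm = 2.75×10^-8 Ω·m
A = 49 mm² = 4.900e-05 m²
R₍0₎ = ρL/A = (2.75×10^-8)(445)/(4.900e-05) = 0.2497 Ω
R₍29.9₎ = R₍0₎(1 + αΔT) = 0.2497 × (1 + 0.004×29.9) = 0.2796 Ω
V = IR = 371 × 0.2796 = 104 V

104 V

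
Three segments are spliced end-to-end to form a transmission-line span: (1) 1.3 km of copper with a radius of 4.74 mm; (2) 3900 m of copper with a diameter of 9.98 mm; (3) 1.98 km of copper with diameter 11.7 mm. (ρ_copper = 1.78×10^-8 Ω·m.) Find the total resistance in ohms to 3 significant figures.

1.54 Ω

Seg 1: A = πr² = π(4.7400e-03 m)² = 7.058e-05 m²
R_1 = (1.78×10^-8)(1300)/(7.058e-05) = 0.3278 Ω
Seg 2: A = π(d/2)² = π(4.9900e-03 m)² = 7.823e-05 m²
R_2 = (1.78×10^-8)(3900)/(7.823e-05) = 0.8874 Ω
Seg 3: A = π(d/2)² = π(5.8500e-03 m)² = 1.075e-04 m²
R_3 = (1.78×10^-8)(1980)/(1.075e-04) = 0.3278 Ω
R_total = R_1 + R_2 + R_3 = 1.54 Ω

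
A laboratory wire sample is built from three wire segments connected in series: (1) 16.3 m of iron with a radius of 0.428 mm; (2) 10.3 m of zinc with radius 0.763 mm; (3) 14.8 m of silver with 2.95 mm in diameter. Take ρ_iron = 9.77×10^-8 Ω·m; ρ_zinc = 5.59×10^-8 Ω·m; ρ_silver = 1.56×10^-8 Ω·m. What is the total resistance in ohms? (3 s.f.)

3.12 Ω

Seg 1: A = πr² = π(4.2800e-04 m)² = 5.755e-07 m²
R_1 = (9.77×10^-8)(16.3)/(5.755e-07) = 2.767 Ω
Seg 2: A = πr² = π(7.6300e-04 m)² = 1.829e-06 m²
R_2 = (5.59×10^-8)(10.3)/(1.829e-06) = 0.3148 Ω
Seg 3: A = π(d/2)² = π(1.4750e-03 m)² = 6.835e-06 m²
R_3 = (1.56×10^-8)(14.8)/(6.835e-06) = 0.03378 Ω
R_total = R_1 + R_2 + R_3 = 3.12 Ω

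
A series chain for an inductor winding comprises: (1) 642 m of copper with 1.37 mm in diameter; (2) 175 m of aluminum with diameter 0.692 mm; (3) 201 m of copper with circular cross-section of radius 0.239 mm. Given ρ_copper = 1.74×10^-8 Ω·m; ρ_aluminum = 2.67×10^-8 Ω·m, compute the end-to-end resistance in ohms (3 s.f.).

39.5 Ω

Seg 1: A = π(d/2)² = π(6.8500e-04 m)² = 1.474e-06 m²
R_1 = (1.74×10^-8)(642)/(1.474e-06) = 7.578 Ω
Seg 2: A = π(d/2)² = π(3.4600e-04 m)² = 3.761e-07 m²
R_2 = (2.67×10^-8)(175)/(3.761e-07) = 12.42 Ω
Seg 3: A = πr² = π(2.3900e-04 m)² = 1.795e-07 m²
R_3 = (1.74×10^-8)(201)/(1.795e-07) = 19.49 Ω
R_total = R_1 + R_2 + R_3 = 39.5 Ω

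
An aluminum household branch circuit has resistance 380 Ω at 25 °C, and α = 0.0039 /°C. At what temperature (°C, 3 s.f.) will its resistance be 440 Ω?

65.5 °C

R = R₀(1 + α(T − T₀)) ⇒ T = T₀ + (R/R₀ − 1)/α
T = 25 + (440/380 − 1)/0.0039 = 25 + (0.1579)/0.0039 = 65.5 °C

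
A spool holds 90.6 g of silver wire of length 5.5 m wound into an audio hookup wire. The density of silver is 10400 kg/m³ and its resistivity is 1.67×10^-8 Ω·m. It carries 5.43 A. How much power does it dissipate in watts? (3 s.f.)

A = m/(density·L) = 0.0906/(10400×5.5) = 1.5839e-06 m²
R = ρL/A = (1.67×10^-8)(5.5)/(1.5839e-06) = 0.05799 Ω
P = I²R = (5.43)² × 0.05799 = 1.71 W

1.71 W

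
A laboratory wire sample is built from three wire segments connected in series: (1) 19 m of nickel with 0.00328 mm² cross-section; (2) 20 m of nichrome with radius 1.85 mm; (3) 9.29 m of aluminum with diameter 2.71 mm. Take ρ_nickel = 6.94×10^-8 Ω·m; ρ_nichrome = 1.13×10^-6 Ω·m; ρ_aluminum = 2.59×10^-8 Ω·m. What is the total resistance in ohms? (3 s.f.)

404 Ω

Seg 1: A = 0.00328 mm² = 3.280e-09 m²
R_1 = (6.94×10^-8)(19)/(3.280e-09) = 402 Ω
Seg 2: A = πr² = π(1.8500e-03 m)² = 1.075e-05 m²
R_2 = (1.13×10^-6)(20)/(1.075e-05) = 2.102 Ω
Seg 3: A = π(d/2)² = π(1.3550e-03 m)² = 5.768e-06 m²
R_3 = (2.59×10^-8)(9.29)/(5.768e-06) = 0.04171 Ω
R_total = R_1 + R_2 + R_3 = 404 Ω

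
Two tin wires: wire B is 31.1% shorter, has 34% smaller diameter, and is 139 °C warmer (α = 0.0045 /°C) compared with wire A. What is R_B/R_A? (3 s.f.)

2.57

R ∝ ρL/d² with ρ ∝ (1+αΔT), so R_B/R_A = (1 − 31.1/100) × (1 − 34/100)⁻² × (1 + 0.0045×139)
= 0.689 × 2.296 × 1.625 = 2.57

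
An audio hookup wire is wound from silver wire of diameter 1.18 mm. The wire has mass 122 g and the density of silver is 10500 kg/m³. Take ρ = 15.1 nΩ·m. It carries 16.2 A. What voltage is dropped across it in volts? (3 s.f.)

2.38 V

ρ = 15.1 nΩ·m = 1.51×10^-8 Ω·m
A = π(d/2)² = π(5.9000e-04 m)² = 1.0936e-06 m²
L = m/(density·A) = 0.122/(10500×1.0936e-06) = 10.62 m
R = ρL/A = (1.51×10^-8)(10.62)/(1.0936e-06) = 0.1467 Ω
V = IR = 16.2 × 0.1467 = 2.38 V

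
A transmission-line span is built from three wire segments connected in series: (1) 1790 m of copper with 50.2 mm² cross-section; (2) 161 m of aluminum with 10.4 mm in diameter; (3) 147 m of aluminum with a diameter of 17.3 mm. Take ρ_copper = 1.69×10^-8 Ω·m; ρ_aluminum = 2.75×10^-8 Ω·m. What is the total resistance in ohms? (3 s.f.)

0.672 Ω

Seg 1: A = 50.2 mm² = 5.020e-05 m²
R_1 = (1.69×10^-8)(1790)/(5.020e-05) = 0.6026 Ω
Seg 2: A = π(d/2)² = π(5.2000e-03 m)² = 8.495e-05 m²
R_2 = (2.75×10^-8)(161)/(8.495e-05) = 0.05212 Ω
Seg 3: A = π(d/2)² = π(8.6500e-03 m)² = 2.351e-04 m²
R_3 = (2.75×10^-8)(147)/(2.351e-04) = 0.0172 Ω
R_total = R_1 + R_2 + R_3 = 0.672 Ω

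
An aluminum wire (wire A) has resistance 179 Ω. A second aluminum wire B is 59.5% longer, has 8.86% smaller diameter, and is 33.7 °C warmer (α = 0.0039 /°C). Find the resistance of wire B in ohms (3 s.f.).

R ∝ ρL/d² with ρ ∝ (1+αΔT), so R_B/R_A = (1 + 59.5/100) × (1 − 8.86/100)⁻² × (1 + 0.0039×33.7)
= 1.595 × 1.204 × 1.131 = 2.173
R_B = 2.173 × 179 = 389 Ω

389 Ω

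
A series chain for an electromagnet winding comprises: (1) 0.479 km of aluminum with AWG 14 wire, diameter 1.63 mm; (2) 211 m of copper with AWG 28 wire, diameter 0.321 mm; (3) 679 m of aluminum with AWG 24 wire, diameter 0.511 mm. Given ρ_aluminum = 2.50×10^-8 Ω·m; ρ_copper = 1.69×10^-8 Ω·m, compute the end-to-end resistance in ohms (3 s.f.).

133 Ω

Seg 1: A = π(1.63/2 mm)² = π(8.1500e-04 m)² = 2.087e-06 m²
R_1 = (2.50×10^-8)(479)/(2.087e-06) = 5.739 Ω
Seg 2: A = π(0.321/2 mm)² = π(1.6050e-04 m)² = 8.093e-08 m²
R_2 = (1.69×10^-8)(211)/(8.093e-08) = 44.06 Ω
Seg 3: A = π(0.511/2 mm)² = π(2.5550e-04 m)² = 2.051e-07 m²
R_3 = (2.50×10^-8)(679)/(2.051e-07) = 82.77 Ω
R_total = R_1 + R_2 + R_3 = 133 Ω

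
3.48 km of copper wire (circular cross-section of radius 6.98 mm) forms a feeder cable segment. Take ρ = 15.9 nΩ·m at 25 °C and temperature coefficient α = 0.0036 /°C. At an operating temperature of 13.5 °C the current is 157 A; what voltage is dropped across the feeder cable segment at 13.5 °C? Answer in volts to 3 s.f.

ρ = 15.9 nΩ·m = 1.59×10^-8 Ω·m
A = πr² = π(6.9800e-03 m)² = 1.531e-04 m²
R₍25₎ = ρL/A = (1.59×10^-8)(3480)/(1.531e-04) = 0.3615 Ω
R₍13.5₎ = R₍25₎(1 + αΔT) = 0.3615 × (1 + 0.0036×-11.5) = 0.3465 Ω
V = IR = 157 × 0.3465 = 54.4 V

54.4 V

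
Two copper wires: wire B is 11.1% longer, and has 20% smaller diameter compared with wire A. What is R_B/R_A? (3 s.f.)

R ∝ L/d², so R_B/R_A = (1 + 11.1/100) × (1 − 20/100)⁻²
= 1.111 × 1.562 = 1.74

1.74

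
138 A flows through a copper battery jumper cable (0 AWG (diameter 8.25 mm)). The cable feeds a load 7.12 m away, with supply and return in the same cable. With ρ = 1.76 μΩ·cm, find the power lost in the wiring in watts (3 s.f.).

ρ = 1.76 μΩ·cm = 1.76×10^-8 Ω·m
A = π(8.25/2 mm)² = π(4.1250e-03 m)² = 5.346e-05 m²
Total conductor length (both ways) L = 2 × 7.12 = 14.24 m
R = ρL/A = (1.76×10^-8)(14.24)/(5.346e-05) = 0.004688 Ω
P = I²R = (138)² × 0.004688 = 89.3 W

89.3 W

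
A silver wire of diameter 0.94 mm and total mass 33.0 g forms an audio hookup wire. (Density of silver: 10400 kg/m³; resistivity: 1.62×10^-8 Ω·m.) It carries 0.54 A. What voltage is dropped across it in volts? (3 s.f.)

0.0576 V

A = π(d/2)² = π(4.7000e-04 m)² = 6.9398e-07 m²
L = m/(density·A) = 0.033/(10400×6.9398e-07) = 4.572 m
R = ρL/A = (1.62×10^-8)(4.572)/(6.9398e-07) = 0.1067 Ω
V = IR = 0.54 × 0.1067 = 0.0576 V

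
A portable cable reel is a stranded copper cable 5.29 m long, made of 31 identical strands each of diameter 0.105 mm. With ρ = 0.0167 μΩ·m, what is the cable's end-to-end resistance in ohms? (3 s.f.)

0.329 Ω

ρ = 0.0167 μΩ·m = 1.67×10^-8 Ω·m
A_strand = π(5.2500e-05 m)² = 8.659e-09 m²
R_strand = ρL/A = (1.67×10^-8)(5.29)/(8.659e-09) = 10.2 Ω
R_total = R_strand/N = 10.2/31 = 0.329 Ω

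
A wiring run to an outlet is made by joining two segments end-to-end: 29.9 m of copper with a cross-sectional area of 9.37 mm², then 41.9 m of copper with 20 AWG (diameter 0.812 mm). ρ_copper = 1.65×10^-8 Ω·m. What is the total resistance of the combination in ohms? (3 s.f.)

Segment 1: A = 9.37 mm² = 9.370e-06 m²
R₁ = ρL/A = (1.65×10^-8)(29.9)/(9.370e-06) = 0.05265 Ω
Segment 2: A = π(0.812/2 mm)² = π(4.0600e-04 m)² = 5.178e-07 m²
R₂ = (1.65×10^-8)(41.9)/(5.178e-07) = 1.335 Ω
R = R₁ + R₂ = 1.39 Ω

1.39 Ω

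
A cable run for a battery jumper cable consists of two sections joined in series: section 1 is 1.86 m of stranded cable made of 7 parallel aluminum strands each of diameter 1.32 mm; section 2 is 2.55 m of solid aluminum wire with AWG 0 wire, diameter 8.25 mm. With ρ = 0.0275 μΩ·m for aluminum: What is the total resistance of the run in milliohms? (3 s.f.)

ρ = 0.0275 μΩ·m = 2.75×10^-8 Ω·m
Section 1: A_strand = π(6.6000e-04)² = 1.368e-06 m²; R₁ = ρL/(N·A_s) = (2.75×10^-8)(1.86)/(7×1.368e-06) = 0.00534 Ω
Section 2: A = π(8.25/2 mm)² = π(4.1250e-03 m)² = 5.346e-05 m²
R₂ = (2.75×10^-8)(2.55)/(5.346e-05) = 0.001312 Ω
R = R₁ + R₂ = 6.65 mΩ

6.65 mΩ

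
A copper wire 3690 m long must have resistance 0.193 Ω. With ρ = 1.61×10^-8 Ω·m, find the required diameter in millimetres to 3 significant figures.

A = ρL/R = (1.61×10^-8)(3690)/(0.193) = 3.078e-04 m²
d = 2√(A/π) = 1.980e-02 m = 19.8 mm

19.8 mm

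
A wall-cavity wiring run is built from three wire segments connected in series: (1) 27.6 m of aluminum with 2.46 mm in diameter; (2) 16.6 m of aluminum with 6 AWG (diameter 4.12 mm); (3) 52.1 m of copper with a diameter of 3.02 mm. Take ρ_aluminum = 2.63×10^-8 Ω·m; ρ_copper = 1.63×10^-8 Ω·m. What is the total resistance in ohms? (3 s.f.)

0.304 Ω

Seg 1: A = π(d/2)² = π(1.2300e-03 m)² = 4.753e-06 m²
R_1 = (2.63×10^-8)(27.6)/(4.753e-06) = 0.1527 Ω
Seg 2: A = π(4.12/2 mm)² = π(2.0600e-03 m)² = 1.333e-05 m²
R_2 = (2.63×10^-8)(16.6)/(1.333e-05) = 0.03275 Ω
Seg 3: A = π(d/2)² = π(1.5100e-03 m)² = 7.163e-06 m²
R_3 = (1.63×10^-8)(52.1)/(7.163e-06) = 0.1186 Ω
R_total = R_1 + R_2 + R_3 = 0.304 Ω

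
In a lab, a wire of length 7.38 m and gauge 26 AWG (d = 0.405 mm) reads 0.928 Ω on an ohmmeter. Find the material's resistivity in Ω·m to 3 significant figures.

1.62×10^-8 Ω·m

A = π(0.405/2 mm)² = π(2.0250e-04 m)² = 1.288e-07 m²
ρ = RA/L = (0.928)(1.288e-07)/(7.38) = 1.62×10^-8 Ω·m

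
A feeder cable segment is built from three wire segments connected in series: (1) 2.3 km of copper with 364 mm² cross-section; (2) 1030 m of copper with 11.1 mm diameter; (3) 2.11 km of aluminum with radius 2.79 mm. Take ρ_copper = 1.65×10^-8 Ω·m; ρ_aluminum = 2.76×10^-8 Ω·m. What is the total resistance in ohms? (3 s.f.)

Seg 1: A = 364 mm² = 3.640e-04 m²
R_1 = (1.65×10^-8)(2300)/(3.640e-04) = 0.1043 Ω
Seg 2: A = π(d/2)² = π(5.5500e-03 m)² = 9.677e-05 m²
R_2 = (1.65×10^-8)(1030)/(9.677e-05) = 0.1756 Ω
Seg 3: A = πr² = π(2.7900e-03 m)² = 2.445e-05 m²
R_3 = (2.76×10^-8)(2110)/(2.445e-05) = 2.381 Ω
R_total = R_1 + R_2 + R_3 = 2.66 Ω

2.66 Ω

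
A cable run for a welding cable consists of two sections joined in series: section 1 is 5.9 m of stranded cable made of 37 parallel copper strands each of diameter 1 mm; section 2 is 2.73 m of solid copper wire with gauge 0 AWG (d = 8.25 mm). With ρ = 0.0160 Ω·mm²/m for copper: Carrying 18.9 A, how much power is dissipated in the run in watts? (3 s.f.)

1.45 W

ρ = 0.0160 Ω·mm²/m = 1.60×10^-8 Ω·m
Section 1: A_strand = π(5.0000e-04)² = 7.854e-07 m²; R₁ = ρL/(N·A_s) = (1.60×10^-8)(5.9)/(37×7.854e-07) = 0.003248 Ω
Section 2: A = π(8.25/2 mm)² = π(4.1250e-03 m)² = 5.346e-05 m²
R₂ = (1.60×10^-8)(2.73)/(5.346e-05) = 8.171×10^-4 Ω
R = R₁ + R₂ = 0.004066 Ω
P = I²R = (18.9)² × 0.004066 = 1.45 W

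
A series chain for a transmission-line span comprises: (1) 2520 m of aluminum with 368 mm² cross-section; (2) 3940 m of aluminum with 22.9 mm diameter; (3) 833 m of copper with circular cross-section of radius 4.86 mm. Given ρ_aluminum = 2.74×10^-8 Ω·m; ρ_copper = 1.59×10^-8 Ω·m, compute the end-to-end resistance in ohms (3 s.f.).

Seg 1: A = 368 mm² = 3.680e-04 m²
R_1 = (2.74×10^-8)(2520)/(3.680e-04) = 0.1876 Ω
Seg 2: A = π(d/2)² = π(1.1450e-02 m)² = 4.119e-04 m²
R_2 = (2.74×10^-8)(3940)/(4.119e-04) = 0.2621 Ω
Seg 3: A = πr² = π(4.8600e-03 m)² = 7.420e-05 m²
R_3 = (1.59×10^-8)(833)/(7.420e-05) = 0.1785 Ω
R_total = R_1 + R_2 + R_3 = 0.628 Ω

0.628 Ω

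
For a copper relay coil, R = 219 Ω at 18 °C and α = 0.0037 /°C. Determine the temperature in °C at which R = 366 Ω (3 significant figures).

199 °C

R = R₀(1 + α(T − T₀)) ⇒ T = T₀ + (R/R₀ − 1)/α
T = 18 + (366/219 − 1)/0.0037 = 18 + (0.6712)/0.0037 = 199 °C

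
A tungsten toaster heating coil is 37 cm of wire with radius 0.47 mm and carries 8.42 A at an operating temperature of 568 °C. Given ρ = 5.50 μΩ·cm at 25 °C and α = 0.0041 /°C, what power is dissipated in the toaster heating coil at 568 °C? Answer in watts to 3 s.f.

6.71 W

ρ = 5.50 μΩ·cm = 5.50×10^-8 Ω·m
A = πr² = π(4.7000e-04 m)² = 6.940e-07 m²
R₍25₎ = ρL/A = (5.50×10^-8)(0.37)/(6.940e-07) = 0.02932 Ω
R₍568₎ = R₍25₎(1 + αΔT) = 0.02932 × (1 + 0.0041×543) = 0.09461 Ω
P = I²R = (8.42)² × 0.09461 = 6.71 W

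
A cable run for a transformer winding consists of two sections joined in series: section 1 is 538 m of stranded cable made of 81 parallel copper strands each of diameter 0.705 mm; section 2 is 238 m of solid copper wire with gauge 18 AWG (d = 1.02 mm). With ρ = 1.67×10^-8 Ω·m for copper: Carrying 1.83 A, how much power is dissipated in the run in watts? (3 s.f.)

17.2 W

Section 1: A_strand = π(3.5250e-04)² = 3.904e-07 m²; R₁ = ρL/(N·A_s) = (1.67×10^-8)(538)/(81×3.904e-07) = 0.2841 Ω
Section 2: A = π(1.02/2 mm)² = π(5.1000e-04 m)² = 8.171e-07 m²
R₂ = (1.67×10^-8)(238)/(8.171e-07) = 4.864 Ω
R = R₁ + R₂ = 5.148 Ω
P = I²R = (1.83)² × 5.148 = 17.2 W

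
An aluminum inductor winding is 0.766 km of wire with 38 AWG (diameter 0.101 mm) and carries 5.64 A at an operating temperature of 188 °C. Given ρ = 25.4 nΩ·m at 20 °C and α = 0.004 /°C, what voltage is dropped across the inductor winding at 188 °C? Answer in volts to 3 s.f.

ρ = 25.4 nΩ·m = 2.54×10^-8 Ω·m
A = π(0.101/2 mm)² = π(5.0500e-05 m)² = 8.012e-09 m²
R₍20₎ = ρL/A = (2.54×10^-8)(766)/(8.012e-09) = 2428 Ω
R₍188₎ = R₍20₎(1 + αΔT) = 2428 × (1 + 0.004×168) = 4060 Ω
V = IR = 5.64 × 4060 = 22900 V

22900 V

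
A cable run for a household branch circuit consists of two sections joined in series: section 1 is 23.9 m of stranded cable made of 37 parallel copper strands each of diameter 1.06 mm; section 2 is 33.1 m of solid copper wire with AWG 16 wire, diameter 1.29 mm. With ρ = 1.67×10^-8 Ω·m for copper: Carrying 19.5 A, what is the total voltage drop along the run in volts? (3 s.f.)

8.49 V

Section 1: A_strand = π(5.3000e-04)² = 8.825e-07 m²; R₁ = ρL/(N·A_s) = (1.67×10^-8)(23.9)/(37×8.825e-07) = 0.01222 Ω
Section 2: A = π(1.29/2 mm)² = π(6.4500e-04 m)² = 1.307e-06 m²
R₂ = (1.67×10^-8)(33.1)/(1.307e-06) = 0.4229 Ω
R = R₁ + R₂ = 0.4352 Ω
V = IR = 19.5 × 0.4352 = 8.49 V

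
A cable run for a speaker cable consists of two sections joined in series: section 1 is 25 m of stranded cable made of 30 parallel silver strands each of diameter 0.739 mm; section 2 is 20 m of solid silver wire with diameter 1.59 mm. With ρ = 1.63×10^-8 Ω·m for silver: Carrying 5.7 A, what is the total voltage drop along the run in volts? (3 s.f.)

1.12 V

Section 1: A_strand = π(3.6950e-04)² = 4.289e-07 m²; R₁ = ρL/(N·A_s) = (1.63×10^-8)(25)/(30×4.289e-07) = 0.03167 Ω
Section 2: A = π(d/2)² = π(7.9500e-04 m)² = 1.986e-06 m²
R₂ = (1.63×10^-8)(20)/(1.986e-06) = 0.1642 Ω
R = R₁ + R₂ = 0.1959 Ω
V = IR = 5.7 × 0.1959 = 1.12 V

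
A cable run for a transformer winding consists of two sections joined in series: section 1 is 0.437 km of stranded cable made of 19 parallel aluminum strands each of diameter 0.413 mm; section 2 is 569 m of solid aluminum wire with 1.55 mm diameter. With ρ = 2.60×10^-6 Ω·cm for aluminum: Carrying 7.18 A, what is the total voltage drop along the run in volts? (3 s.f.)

ρ = 2.60×10^-6 Ω·cm = 2.60×10^-8 Ω·m
Section 1: A_strand = π(2.0650e-04)² = 1.340e-07 m²; R₁ = ρL/(N·A_s) = (2.60×10^-8)(437)/(19×1.340e-07) = 4.464 Ω
Section 2: A = π(d/2)² = π(7.7500e-04 m)² = 1.887e-06 m²
R₂ = (2.60×10^-8)(569)/(1.887e-06) = 7.84 Ω
R = R₁ + R₂ = 12.3 Ω
V = IR = 7.18 × 12.3 = 88.3 V

88.3 V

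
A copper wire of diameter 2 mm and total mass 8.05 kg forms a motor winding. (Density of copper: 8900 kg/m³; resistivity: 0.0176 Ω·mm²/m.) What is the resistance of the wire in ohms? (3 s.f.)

1.61 Ω

ρ = 0.0176 Ω·mm²/m = 1.76×10^-8 Ω·m
A = π(d/2)² = π(1.0000e-03 m)² = 3.1416e-06 m²
L = m/(density·A) = 8.05/(8900×3.1416e-06) = 287.9 m
R = ρL/A = (1.76×10^-8)(287.9)/(3.1416e-06) = 1.61 Ω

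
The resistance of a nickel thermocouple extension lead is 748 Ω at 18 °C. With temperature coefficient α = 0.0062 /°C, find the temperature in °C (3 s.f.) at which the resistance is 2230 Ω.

338 °C

R = R₀(1 + α(T − T₀)) ⇒ T = T₀ + (R/R₀ − 1)/α
T = 18 + (2230/748 − 1)/0.0062 = 18 + (1.981)/0.0062 = 338 °C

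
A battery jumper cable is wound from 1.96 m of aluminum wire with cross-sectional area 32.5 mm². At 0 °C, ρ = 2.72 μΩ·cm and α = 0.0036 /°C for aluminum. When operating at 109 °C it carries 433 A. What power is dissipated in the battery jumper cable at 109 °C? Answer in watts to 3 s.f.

ρ = 2.72 μΩ·cm = 2.72×10^-8 Ω·m
A = 32.5 mm² = 3.250e-05 m²
R₍0₎ = ρL/A = (2.72×10^-8)(1.96)/(3.250e-05) = 0.00164 Ω
R₍109₎ = R₍0₎(1 + αΔT) = 0.00164 × (1 + 0.0036×109) = 0.002284 Ω
P = I²R = (433)² × 0.002284 = 428 W

428 W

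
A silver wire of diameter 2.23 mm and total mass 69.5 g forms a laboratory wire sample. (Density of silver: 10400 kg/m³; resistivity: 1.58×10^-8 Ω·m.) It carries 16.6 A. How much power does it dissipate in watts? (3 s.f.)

1.91 W

A = π(d/2)² = π(1.1150e-03 m)² = 3.9057e-06 m²
L = m/(density·A) = 0.0695/(10400×3.9057e-06) = 1.711 m
R = ρL/A = (1.58×10^-8)(1.711)/(3.9057e-06) = 0.006922 Ω
P = I²R = (16.6)² × 0.006922 = 1.91 W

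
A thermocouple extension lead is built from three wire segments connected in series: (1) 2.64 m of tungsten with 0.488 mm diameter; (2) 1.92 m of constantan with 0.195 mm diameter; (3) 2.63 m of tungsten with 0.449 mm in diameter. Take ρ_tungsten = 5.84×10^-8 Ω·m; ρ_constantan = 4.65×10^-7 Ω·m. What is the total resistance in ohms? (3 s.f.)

Seg 1: A = π(d/2)² = π(2.4400e-04 m)² = 1.870e-07 m²
R_1 = (5.84×10^-8)(2.64)/(1.870e-07) = 0.8243 Ω
Seg 2: A = π(d/2)² = π(9.7500e-05 m)² = 2.986e-08 m²
R_2 = (4.65×10^-7)(1.92)/(2.986e-08) = 29.89 Ω
Seg 3: A = π(d/2)² = π(2.2450e-04 m)² = 1.583e-07 m²
R_3 = (5.84×10^-8)(2.63)/(1.583e-07) = 0.97 Ω
R_total = R_1 + R_2 + R_3 = 31.7 Ω

31.7 Ω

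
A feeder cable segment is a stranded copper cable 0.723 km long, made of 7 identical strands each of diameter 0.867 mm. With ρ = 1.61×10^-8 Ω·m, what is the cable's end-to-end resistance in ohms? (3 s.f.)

2.82 Ω

A_strand = π(4.3350e-04 m)² = 5.904e-07 m²
R_strand = ρL/A = (1.61×10^-8)(723)/(5.904e-07) = 19.72 Ω
R_total = R_strand/N = 19.72/7 = 2.82 Ω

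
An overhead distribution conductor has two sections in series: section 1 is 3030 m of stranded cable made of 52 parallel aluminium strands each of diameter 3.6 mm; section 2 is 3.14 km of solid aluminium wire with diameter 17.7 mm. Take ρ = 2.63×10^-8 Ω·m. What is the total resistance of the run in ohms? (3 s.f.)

0.486 Ω

Section 1: A_strand = π(1.8000e-03)² = 1.018e-05 m²; R₁ = ρL/(N·A_s) = (2.63×10^-8)(3030)/(52×1.018e-05) = 0.1506 Ω
Section 2: A = π(d/2)² = π(8.8500e-03 m)² = 2.461e-04 m²
R₂ = (2.63×10^-8)(3140)/(2.461e-04) = 0.3356 Ω
R = R₁ + R₂ = 0.486 Ω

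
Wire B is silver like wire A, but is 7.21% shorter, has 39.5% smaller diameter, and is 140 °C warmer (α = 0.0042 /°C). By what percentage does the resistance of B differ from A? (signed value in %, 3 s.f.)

R ∝ ρL/d² with ρ ∝ (1+αΔT), so R_B/R_A = (1 − 7.21/100) × (1 − 39.5/100)⁻² × (1 + 0.0042×140)
= 0.9279 × 2.732 × 1.588 = 4.026
(R_B − R_A)/R_A = 4.026 − 1 = 303%

303%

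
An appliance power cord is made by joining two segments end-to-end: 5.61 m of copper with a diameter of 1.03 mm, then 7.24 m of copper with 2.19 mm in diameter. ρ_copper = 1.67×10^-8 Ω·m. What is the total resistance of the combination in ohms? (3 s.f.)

Segment 1: A = π(d/2)² = π(5.1500e-04 m)² = 8.332e-07 m²
R₁ = ρL/A = (1.67×10^-8)(5.61)/(8.332e-07) = 0.1124 Ω
Segment 2: A = π(d/2)² = π(1.0950e-03 m)² = 3.767e-06 m²
R₂ = (1.67×10^-8)(7.24)/(3.767e-06) = 0.0321 Ω
R = R₁ + R₂ = 0.145 Ω

0.145 Ω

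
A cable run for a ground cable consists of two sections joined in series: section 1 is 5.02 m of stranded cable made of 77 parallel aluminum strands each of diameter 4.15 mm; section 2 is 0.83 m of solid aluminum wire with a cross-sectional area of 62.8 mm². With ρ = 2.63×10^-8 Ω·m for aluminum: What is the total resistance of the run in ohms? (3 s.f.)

Section 1: A_strand = π(2.0750e-03)² = 1.353e-05 m²; R₁ = ρL/(N·A_s) = (2.63×10^-8)(5.02)/(77×1.353e-05) = 1.268×10^-4 Ω
Section 2: A = 62.8 mm² = 6.280e-05 m²
R₂ = (2.63×10^-8)(0.83)/(6.280e-05) = 3.476×10^-4 Ω
R = R₁ + R₂ = 4.74×10^-4 Ω

4.74×10^-4 Ω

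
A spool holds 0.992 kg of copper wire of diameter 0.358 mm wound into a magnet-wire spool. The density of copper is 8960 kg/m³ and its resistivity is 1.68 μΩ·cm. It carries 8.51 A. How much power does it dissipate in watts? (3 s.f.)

13300 W

ρ = 1.68 μΩ·cm = 1.68×10^-8 Ω·m
A = π(d/2)² = π(1.7900e-04 m)² = 1.0066e-07 m²
L = m/(density·A) = 0.992/(8960×1.0066e-07) = 1100 m
R = ρL/A = (1.68×10^-8)(1100)/(1.0066e-07) = 183.6 Ω
P = I²R = (8.51)² × 183.6 = 13300 W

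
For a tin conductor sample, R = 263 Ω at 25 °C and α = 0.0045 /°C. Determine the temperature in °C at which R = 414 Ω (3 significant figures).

R = R₀(1 + α(T − T₀)) ⇒ T = T₀ + (R/R₀ − 1)/α
T = 25 + (414/263 − 1)/0.0045 = 25 + (0.5741)/0.0045 = 153 °C

153 °C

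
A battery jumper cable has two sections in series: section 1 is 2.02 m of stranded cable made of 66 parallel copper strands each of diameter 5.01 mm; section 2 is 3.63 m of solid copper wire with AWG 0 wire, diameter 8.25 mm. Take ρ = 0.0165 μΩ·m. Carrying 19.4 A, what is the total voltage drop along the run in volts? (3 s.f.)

0.0222 V

ρ = 0.0165 μΩ·m = 1.65×10^-8 Ω·m
Section 1: A_strand = π(2.5050e-03)² = 1.971e-05 m²; R₁ = ρL/(N·A_s) = (1.65×10^-8)(2.02)/(66×1.971e-05) = 2.562×10^-5 Ω
Section 2: A = π(8.25/2 mm)² = π(4.1250e-03 m)² = 5.346e-05 m²
R₂ = (1.65×10^-8)(3.63)/(5.346e-05) = 0.00112 Ω
R = R₁ + R₂ = 0.001146 Ω
V = IR = 19.4 × 0.001146 = 0.0222 V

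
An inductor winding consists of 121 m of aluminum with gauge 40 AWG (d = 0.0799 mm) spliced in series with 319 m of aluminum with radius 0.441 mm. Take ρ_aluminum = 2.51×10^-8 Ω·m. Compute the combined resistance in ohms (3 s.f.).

619 Ω

Segment 1: A = π(0.0799/2 mm)² = π(3.9950e-05 m)² = 5.014e-09 m²
R₁ = ρL/A = (2.51×10^-8)(121)/(5.014e-09) = 605.7 Ω
Segment 2: A = πr² = π(4.4100e-04 m)² = 6.110e-07 m²
R₂ = (2.51×10^-8)(319)/(6.110e-07) = 13.11 Ω
R = R₁ + R₂ = 619 Ω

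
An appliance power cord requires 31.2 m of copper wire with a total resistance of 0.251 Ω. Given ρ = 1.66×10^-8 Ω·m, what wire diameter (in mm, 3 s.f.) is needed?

1.62 mm

A = ρL/R = (1.66×10^-8)(31.2)/(0.251) = 2.063e-06 m²
d = 2√(A/π) = 1.621e-03 m = 1.62 mm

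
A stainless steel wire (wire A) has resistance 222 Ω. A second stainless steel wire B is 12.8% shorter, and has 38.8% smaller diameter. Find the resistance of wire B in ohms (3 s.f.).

517 Ω

R ∝ L/d², so R_B/R_A = (1 − 12.8/100) × (1 − 38.8/100)⁻²
= 0.872 × 2.67 = 2.328
R_B = 2.328 × 222 = 517 Ω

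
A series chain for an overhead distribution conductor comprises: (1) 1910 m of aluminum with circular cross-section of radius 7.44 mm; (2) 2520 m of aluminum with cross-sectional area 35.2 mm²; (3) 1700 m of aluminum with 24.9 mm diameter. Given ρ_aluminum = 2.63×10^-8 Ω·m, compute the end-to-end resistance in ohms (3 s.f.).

2.26 Ω

Seg 1: A = πr² = π(7.4400e-03 m)² = 1.739e-04 m²
R_1 = (2.63×10^-8)(1910)/(1.739e-04) = 0.2889 Ω
Seg 2: A = 35.2 mm² = 3.520e-05 m²
R_2 = (2.63×10^-8)(2520)/(3.520e-05) = 1.883 Ω
Seg 3: A = π(d/2)² = π(1.2450e-02 m)² = 4.870e-04 m²
R_3 = (2.63×10^-8)(1700)/(4.870e-04) = 0.09182 Ω
R_total = R_1 + R_2 + R_3 = 2.26 Ω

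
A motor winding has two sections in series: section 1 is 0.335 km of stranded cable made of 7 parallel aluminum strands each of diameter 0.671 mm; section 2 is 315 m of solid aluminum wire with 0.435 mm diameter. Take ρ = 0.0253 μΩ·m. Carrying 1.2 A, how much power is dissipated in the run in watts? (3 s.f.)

ρ = 0.0253 μΩ·m = 2.53×10^-8 Ω·m
Section 1: A_strand = π(3.3550e-04)² = 3.536e-07 m²; R₁ = ρL/(N·A_s) = (2.53×10^-8)(335)/(7×3.536e-07) = 3.424 Ω
Section 2: A = π(d/2)² = π(2.1750e-04 m)² = 1.486e-07 m²
R₂ = (2.53×10^-8)(315)/(1.486e-07) = 53.62 Ω
R = R₁ + R₂ = 57.05 Ω
P = I²R = (1.2)² × 57.05 = 82.1 W

82.1 W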